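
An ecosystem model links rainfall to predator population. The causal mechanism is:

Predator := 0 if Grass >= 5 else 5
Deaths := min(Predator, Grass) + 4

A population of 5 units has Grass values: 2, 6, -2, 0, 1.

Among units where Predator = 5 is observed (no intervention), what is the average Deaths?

4.25

E[Deaths|Predator=5] averages over only the 4 units with Predator=5 (Grass = 2, -2, 0, 1): Deaths = 6, 2, 4, 5, mean 4.25.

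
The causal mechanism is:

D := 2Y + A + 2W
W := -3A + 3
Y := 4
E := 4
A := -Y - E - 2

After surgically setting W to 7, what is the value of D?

Intervening sets W = 7 and removes its equation (W := -3A + 3).
A = -Y - E - 2  [with Y=4, E=4]  = -10
D = 2Y + A + 2W  [with Y=4, A=-10, W=7]  = 12

12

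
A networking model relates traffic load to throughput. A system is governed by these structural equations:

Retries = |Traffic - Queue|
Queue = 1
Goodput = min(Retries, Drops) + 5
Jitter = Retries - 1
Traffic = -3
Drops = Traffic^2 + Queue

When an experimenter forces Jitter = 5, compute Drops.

10

do(Jitter=5) replaces the equation Jitter = Retries - 1 with the constant Jitter = 5.
Drops is not downstream of the intervention, so its value is determined by the original equations.
Drops = Traffic^2 + Queue  [with Traffic=-3, Queue=1]  = 10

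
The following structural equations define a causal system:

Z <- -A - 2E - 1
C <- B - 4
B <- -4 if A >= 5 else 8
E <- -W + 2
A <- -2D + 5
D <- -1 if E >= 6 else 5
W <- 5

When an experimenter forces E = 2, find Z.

do(E=2) replaces the equation E <- -W + 2 with the constant E = 2.
D = -1 if E >= 6 else 5  [with E=2]  = 5
A = -2D + 5  [with D=5]  = -5
Z = -A - 2E - 1  [with A=-5, E=2]  = 0

0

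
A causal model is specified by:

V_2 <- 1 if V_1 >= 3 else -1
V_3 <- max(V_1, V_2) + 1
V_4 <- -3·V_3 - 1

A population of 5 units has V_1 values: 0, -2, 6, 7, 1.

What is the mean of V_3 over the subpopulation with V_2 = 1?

E[V_3|V_2=1] averages over only the 2 units with V_2=1 (V_1 = 6, 7): V_3 = 7, 8, mean 7.5.

7.5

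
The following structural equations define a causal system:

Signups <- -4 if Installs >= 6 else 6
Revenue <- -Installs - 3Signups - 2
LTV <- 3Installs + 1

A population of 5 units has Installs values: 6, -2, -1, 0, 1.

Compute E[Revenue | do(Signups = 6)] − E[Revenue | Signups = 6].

Every unit gets Signups=6 under the intervention. Revenue values become -26, -18, -19, -20, -21; E[Revenue|do(Signups=6)] = -20.8.
Observing Signups=6 restricts to units where Signups's equation naturally yields 6: Installs ∈ {-2, -1, 0, 1}. In that subpopulation Revenue = -18, -19, -20, -21, mean -19.5.
Difference = -20.8 − (-19.5) = -1.3.

-1.3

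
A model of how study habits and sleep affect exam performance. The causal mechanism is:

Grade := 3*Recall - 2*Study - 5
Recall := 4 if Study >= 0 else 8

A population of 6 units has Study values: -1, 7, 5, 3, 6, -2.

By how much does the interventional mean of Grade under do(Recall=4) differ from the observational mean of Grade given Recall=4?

do(Recall=4) breaks Recall's dependence on Study. With Recall=4 fixed, Grade across the units is 9, -7, -3, 1, -5, 11, mean 1.
Observing Recall=4 restricts to units where Recall's equation naturally yields 4: Study ∈ {7, 5, 3, 6}. In that subpopulation Grade = -7, -3, 1, -5, mean -3.5.
Difference = 1 − (-3.5) = 4.5.

4.5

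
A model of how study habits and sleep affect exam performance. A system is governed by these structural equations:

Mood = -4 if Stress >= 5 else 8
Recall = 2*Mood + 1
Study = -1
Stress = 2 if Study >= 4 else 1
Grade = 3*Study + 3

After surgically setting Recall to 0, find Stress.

The intervention breaks the incoming arrows to Recall: Recall = 2*Mood + 1 no longer applies, and Recall = 0.
Since Stress is not a descendant of the intervened variable, it is unaffected.
Stress = 2 if Study >= 4 else 1  [with Study=-1]  = 1

1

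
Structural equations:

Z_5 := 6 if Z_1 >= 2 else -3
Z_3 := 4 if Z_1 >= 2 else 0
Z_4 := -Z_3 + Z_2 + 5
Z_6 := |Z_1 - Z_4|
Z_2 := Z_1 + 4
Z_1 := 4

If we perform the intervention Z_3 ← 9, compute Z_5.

do(Z_3=9) replaces the equation Z_3 := 4 if Z_1 >= 2 else 0 with the constant Z_3 = 9.
Z_5 is not downstream of the intervention, so its value is determined by the original equations.
Z_5 = 6 if Z_1 >= 2 else -3  [with Z_1=4]  = 6

6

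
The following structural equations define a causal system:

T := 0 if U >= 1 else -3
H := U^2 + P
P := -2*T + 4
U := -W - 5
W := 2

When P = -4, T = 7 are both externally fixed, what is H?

The joint intervention fixes P = -4, T = 7, removing each variable's own equation.
U = -W - 5  [with W=2]  = -7
H = U^2 + P  [with U=-7, P=-4]  = 45

45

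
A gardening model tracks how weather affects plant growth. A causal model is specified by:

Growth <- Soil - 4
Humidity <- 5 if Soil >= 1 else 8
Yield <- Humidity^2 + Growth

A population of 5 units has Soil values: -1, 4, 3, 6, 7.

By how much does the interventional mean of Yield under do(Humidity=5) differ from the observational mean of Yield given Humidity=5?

Under do(Humidity=5), Humidity's equation is replaced by Humidity=5 for every unit. Per-unit Yield: 20, 25, 24, 27, 28. Mean = 24.8.
Conditioning on Humidity=5 selects the 4 unit(s) with Soil ∈ {4, 3, 6, 7}. Their Yield values: 25, 24, 27, 28. Mean = 26.
Difference = 24.8 − 26 = -1.2.

-1.2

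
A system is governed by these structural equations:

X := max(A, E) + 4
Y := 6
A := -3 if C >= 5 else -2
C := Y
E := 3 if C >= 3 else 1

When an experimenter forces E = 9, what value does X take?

Intervening sets E = 9 and removes its equation (E := 3 if C >= 3 else 1).
C = Y  [with Y=6]  = 6
A = -3 if C >= 5 else -2  [with C=6]  = -3
X = max(A, E) + 4  [with A=-3, E=9]  = 13

13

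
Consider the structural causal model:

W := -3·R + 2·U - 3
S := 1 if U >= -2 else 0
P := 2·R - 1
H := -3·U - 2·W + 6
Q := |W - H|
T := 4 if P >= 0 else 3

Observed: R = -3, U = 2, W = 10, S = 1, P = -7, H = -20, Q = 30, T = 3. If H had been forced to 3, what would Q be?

7

Intervening sets H = 3 and removes its equation (H := -3·U - 2·W + 6).
W = -3·R + 2·U - 3  [with R=-3, U=2]  = 10
Q = |W - H|  [with W=10, H=3]  = 7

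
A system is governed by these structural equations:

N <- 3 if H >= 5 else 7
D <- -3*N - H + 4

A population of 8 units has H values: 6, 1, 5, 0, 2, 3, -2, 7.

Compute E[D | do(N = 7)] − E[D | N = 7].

-1.95

The intervention sets N=7 in all 8 units regardless of H. Recomputing D per unit gives -23, -18, -22, -17, -19, -20, -15, -24; average -19.75.
Observing N=7 restricts to units where N's equation naturally yields 7: H ∈ {1, 0, 2, 3, -2}. In that subpopulation D = -18, -17, -19, -20, -15, mean -17.8.
Difference = -19.75 − (-17.8) = -1.95.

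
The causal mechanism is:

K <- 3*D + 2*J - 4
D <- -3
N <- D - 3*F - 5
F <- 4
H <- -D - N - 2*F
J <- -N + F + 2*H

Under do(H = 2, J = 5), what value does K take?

-3

The joint intervention fixes H = 2, J = 5, removing each variable's own equation.
K = 3*D + 2*J - 4  [with D=-3, J=5]  = -3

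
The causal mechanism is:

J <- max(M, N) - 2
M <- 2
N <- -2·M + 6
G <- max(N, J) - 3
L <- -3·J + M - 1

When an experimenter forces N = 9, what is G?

6

do(N=9) replaces the equation N <- -2·M + 6 with the constant N = 9.
J = max(M, N) - 2  [with M=2, N=9]  = 7
G = max(N, J) - 3  [with N=9, J=7]  = 6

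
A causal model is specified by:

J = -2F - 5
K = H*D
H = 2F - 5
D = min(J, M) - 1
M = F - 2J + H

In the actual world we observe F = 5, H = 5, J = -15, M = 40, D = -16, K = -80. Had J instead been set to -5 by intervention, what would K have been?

The intervention breaks the incoming arrows to J: J = -2F - 5 no longer applies, and J = -5.
H = 2F - 5  [with F=5]  = 5
M = F - 2J + H  [with F=5, J=-5, H=5]  = 20
D = min(J, M) - 1  [with J=-5, M=20]  = -6
K = H*D  [with H=5, D=-6]  = -30

-30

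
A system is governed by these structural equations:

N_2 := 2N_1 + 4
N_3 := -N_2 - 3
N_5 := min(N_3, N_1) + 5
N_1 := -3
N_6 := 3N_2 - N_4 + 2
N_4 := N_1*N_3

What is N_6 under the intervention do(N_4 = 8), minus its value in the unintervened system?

Under do(N_4=8), the mechanism N_4 := N_1*N_3 is discarded; N_4 is fixed at 8.
N_2 = 2N_1 + 4  [with N_1=-3]  = -2
N_6 = 3N_2 - N_4 + 2  [with N_2=-2, N_4=8]  = -12
Without intervention: N_2 = 2N_1 + 4  [with N_1=-3]  = -2; N_3 = -N_2 - 3  [with N_2=-2]  = -1; N_4 = N_1*N_3  [with N_1=-3, N_3=-1]  = 3; N_6 = 3N_2 - N_4 + 2  [with N_2=-2, N_4=3]  = -7.
Change = -12 − (-7) = -5.

-5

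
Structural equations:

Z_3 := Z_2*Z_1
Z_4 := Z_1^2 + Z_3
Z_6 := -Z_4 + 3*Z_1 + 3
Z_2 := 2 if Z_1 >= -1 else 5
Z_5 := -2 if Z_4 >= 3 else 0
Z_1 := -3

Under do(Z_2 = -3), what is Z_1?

Under do(Z_2=-3), the mechanism Z_2 := 2 if Z_1 >= -1 else 5 is discarded; Z_2 is fixed at -3.
Z_1 is not downstream of the intervention, so its value is determined by the original equations.

-3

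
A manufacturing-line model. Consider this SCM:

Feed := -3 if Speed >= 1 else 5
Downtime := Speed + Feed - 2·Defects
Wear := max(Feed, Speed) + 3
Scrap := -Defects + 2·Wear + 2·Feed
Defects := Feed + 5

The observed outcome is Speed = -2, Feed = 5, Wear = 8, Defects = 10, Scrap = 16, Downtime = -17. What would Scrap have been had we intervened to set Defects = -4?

Intervening sets Defects = -4 and removes its equation (Defects := Feed + 5).
Feed = -3 if Speed >= 1 else 5  [with Speed=-2]  = 5
Wear = max(Feed, Speed) + 3  [with Feed=5, Speed=-2]  = 8
Scrap = -Defects + 2·Wear + 2·Feed  [with Defects=-4, Wear=8, Feed=5]  = 30

30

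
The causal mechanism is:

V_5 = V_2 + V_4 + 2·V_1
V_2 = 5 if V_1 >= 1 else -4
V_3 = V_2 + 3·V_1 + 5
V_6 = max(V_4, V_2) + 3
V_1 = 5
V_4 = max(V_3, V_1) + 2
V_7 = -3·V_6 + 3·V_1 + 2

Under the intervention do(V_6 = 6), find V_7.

-1

Intervening sets V_6 = 6 and removes its equation (V_6 = max(V_4, V_2) + 3).
V_7 = -3·V_6 + 3·V_1 + 2  [with V_6=6, V_1=5]  = -1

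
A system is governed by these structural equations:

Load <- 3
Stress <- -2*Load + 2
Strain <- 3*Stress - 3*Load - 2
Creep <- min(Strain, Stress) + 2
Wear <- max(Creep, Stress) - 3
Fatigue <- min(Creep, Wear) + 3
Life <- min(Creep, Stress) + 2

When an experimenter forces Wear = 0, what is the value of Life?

Under do(Wear=0), the mechanism Wear <- max(Creep, Stress) - 3 is discarded; Wear is fixed at 0.
Since Life is not a descendant of the intervened variable, it is unaffected.
Stress = -2*Load + 2  [with Load=3]  = -4
Strain = 3*Stress - 3*Load - 2  [with Stress=-4, Load=3]  = -23
Creep = min(Strain, Stress) + 2  [with Strain=-23, Stress=-4]  = -21
Life = min(Creep, Stress) + 2  [with Creep=-21, Stress=-4]  = -19

-19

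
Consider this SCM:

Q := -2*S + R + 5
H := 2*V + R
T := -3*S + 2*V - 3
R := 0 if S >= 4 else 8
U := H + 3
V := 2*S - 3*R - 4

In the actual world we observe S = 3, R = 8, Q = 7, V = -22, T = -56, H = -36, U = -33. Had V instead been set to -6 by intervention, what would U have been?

-1

The intervention breaks the incoming arrows to V: V := 2*S - 3*R - 4 no longer applies, and V = -6.
R = 0 if S >= 4 else 8  [with S=3]  = 8
H = 2*V + R  [with V=-6, R=8]  = -4
U = H + 3  [with H=-4]  = -1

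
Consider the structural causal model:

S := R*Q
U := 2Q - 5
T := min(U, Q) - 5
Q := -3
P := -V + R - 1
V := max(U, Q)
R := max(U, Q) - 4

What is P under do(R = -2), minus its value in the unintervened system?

The intervention breaks the incoming arrows to R: R := max(U, Q) - 4 no longer applies, and R = -2.
U = 2Q - 5  [with Q=-3]  = -11
V = max(U, Q)  [with U=-11, Q=-3]  = -3
P = -V + R - 1  [with V=-3, R=-2]  = 0
Without intervention: U = 2Q - 5  [with Q=-3]  = -11; V = max(U, Q)  [with U=-11, Q=-3]  = -3; R = max(U, Q) - 4  [with U=-11, Q=-3]  = -7; P = -V + R - 1  [with V=-3, R=-7]  = -5.
Change = 0 − (-5) = 5.

5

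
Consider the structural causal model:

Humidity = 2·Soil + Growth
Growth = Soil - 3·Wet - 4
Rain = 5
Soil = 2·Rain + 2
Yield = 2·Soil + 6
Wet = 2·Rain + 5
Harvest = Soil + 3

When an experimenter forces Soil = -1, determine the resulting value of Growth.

Under do(Soil=-1), the mechanism Soil = 2·Rain + 2 is discarded; Soil is fixed at -1.
Wet = 2·Rain + 5  [with Rain=5]  = 15
Growth = Soil - 3·Wet - 4  [with Soil=-1, Wet=15]  = -50

-50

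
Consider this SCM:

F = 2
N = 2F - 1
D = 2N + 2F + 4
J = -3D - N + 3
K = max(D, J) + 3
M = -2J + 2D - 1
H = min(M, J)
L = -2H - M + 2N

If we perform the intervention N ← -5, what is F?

Under do(N=-5), the mechanism N = 2F - 1 is discarded; N is fixed at -5.
F is not downstream of the intervention, so its value is determined by the original equations.

2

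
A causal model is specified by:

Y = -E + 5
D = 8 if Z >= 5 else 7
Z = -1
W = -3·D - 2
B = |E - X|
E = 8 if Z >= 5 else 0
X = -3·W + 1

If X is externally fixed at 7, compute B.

7

Intervening sets X = 7 and removes its equation (X = -3·W + 1).
E = 8 if Z >= 5 else 0  [with Z=-1]  = 0
B = |E - X|  [with E=0, X=7]  = 7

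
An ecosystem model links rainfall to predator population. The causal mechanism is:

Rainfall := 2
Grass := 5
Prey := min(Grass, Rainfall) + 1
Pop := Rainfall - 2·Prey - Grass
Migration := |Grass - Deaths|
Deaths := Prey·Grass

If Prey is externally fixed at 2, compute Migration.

5

do(Prey=2) replaces the equation Prey := min(Grass, Rainfall) + 1 with the constant Prey = 2.
Deaths = Prey·Grass  [with Prey=2, Grass=5]  = 10
Migration = |Grass - Deaths|  [with Grass=5, Deaths=10]  = 5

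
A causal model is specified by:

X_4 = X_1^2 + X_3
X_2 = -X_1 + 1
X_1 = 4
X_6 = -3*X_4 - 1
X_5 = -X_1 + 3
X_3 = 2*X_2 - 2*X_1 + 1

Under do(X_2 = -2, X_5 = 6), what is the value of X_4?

The joint intervention fixes X_2 = -2, X_5 = 6, removing each variable's own equation.
X_3 = 2*X_2 - 2*X_1 + 1  [with X_2=-2, X_1=4]  = -11
X_4 = X_1^2 + X_3  [with X_1=4, X_3=-11]  = 5

5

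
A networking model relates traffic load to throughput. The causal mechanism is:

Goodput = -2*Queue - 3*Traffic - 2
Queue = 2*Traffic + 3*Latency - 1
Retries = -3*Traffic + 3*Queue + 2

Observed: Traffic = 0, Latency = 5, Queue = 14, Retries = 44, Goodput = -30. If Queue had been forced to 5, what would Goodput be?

-12

do(Queue=5) replaces the equation Queue = 2*Traffic + 3*Latency - 1 with the constant Queue = 5.
Goodput = -2*Queue - 3*Traffic - 2  [with Queue=5, Traffic=0]  = -12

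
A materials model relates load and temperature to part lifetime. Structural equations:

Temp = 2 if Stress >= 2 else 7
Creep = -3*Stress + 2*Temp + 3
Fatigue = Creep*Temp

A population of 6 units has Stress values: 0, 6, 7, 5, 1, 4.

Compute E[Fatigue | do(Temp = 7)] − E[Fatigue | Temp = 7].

do(Temp=7) breaks Temp's dependence on Stress. With Temp=7 fixed, Fatigue across the units is 119, -7, -28, 14, 98, 35, mean 38.5.
Conditioning on Temp=7 selects the 2 unit(s) with Stress ∈ {0, 1}. Their Fatigue values: 119, 98. Mean = 108.5.
Difference = 38.5 − 108.5 = -70.

-70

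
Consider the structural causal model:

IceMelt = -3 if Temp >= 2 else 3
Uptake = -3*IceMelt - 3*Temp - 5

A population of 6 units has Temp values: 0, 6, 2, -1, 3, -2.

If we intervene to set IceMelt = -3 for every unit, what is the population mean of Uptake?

do(IceMelt=-3) breaks IceMelt's dependence on Temp. With IceMelt=-3 fixed, Uptake across the units is 4, -14, -2, 7, -5, 10, mean 0.

0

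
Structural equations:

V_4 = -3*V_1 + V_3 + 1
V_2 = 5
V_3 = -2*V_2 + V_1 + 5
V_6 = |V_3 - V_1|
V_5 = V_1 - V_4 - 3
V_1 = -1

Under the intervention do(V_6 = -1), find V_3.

do(V_6=-1) replaces the equation V_6 = |V_3 - V_1| with the constant V_6 = -1.
V_3 is not downstream of the intervention, so its value is determined by the original equations.
V_3 = -2*V_2 + V_1 + 5  [with V_2=5, V_1=-1]  = -6

-6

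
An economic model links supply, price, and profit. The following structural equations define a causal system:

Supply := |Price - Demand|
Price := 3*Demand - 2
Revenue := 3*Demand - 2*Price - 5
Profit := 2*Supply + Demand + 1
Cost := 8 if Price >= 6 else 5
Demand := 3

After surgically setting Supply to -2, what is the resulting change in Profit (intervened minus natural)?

-12

The intervention breaks the incoming arrows to Supply: Supply := |Price - Demand| no longer applies, and Supply = -2.
Profit = 2*Supply + Demand + 1  [with Supply=-2, Demand=3]  = 0
Without intervention: Price = 3*Demand - 2  [with Demand=3]  = 7; Supply = |Price - Demand|  [with Price=7, Demand=3]  = 4; Profit = 2*Supply + Demand + 1  [with Supply=4, Demand=3]  = 12.
Change = 0 − 12 = -12.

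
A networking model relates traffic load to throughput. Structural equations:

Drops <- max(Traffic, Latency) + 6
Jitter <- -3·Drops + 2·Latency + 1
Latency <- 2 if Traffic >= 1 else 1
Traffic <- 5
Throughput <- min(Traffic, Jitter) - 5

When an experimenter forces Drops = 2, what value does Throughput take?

do(Drops=2) replaces the equation Drops <- max(Traffic, Latency) + 6 with the constant Drops = 2.
Latency = 2 if Traffic >= 1 else 1  [with Traffic=5]  = 2
Jitter = -3·Drops + 2·Latency + 1  [with Drops=2, Latency=2]  = -1
Throughput = min(Traffic, Jitter) - 5  [with Traffic=5, Jitter=-1]  = -6

-6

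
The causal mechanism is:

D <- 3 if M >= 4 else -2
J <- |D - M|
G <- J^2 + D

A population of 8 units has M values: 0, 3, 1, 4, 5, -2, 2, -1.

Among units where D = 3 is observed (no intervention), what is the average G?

Observing D=3 restricts to units where D's equation naturally yields 3: M ∈ {4, 5}. In that subpopulation G = 4, 7, mean 5.5.

5.5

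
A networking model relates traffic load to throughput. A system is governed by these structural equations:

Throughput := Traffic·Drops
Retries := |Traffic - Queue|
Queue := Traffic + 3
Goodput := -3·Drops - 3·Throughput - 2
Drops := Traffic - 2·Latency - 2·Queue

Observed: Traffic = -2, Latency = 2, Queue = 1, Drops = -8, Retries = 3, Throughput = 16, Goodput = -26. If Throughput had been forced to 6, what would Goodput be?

4

Intervening sets Throughput = 6 and removes its equation (Throughput := Traffic·Drops).
Queue = Traffic + 3  [with Traffic=-2]  = 1
Drops = Traffic - 2·Latency - 2·Queue  [with Traffic=-2, Latency=2, Queue=1]  = -8
Goodput = -3·Drops - 3·Throughput - 2  [with Drops=-8, Throughput=6]  = 4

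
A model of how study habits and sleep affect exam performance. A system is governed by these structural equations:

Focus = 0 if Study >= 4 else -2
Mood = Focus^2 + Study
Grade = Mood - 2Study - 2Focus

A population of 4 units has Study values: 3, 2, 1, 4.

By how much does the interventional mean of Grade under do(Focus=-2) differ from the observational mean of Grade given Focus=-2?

-0.5

The intervention sets Focus=-2 in all 4 units regardless of Study. Recomputing Grade per unit gives 5, 6, 7, 4; average 5.5.
Observing Focus=-2 restricts to units where Focus's equation naturally yields -2: Study ∈ {3, 2, 1}. In that subpopulation Grade = 5, 6, 7, mean 6.
Difference = 5.5 − 6 = -0.5.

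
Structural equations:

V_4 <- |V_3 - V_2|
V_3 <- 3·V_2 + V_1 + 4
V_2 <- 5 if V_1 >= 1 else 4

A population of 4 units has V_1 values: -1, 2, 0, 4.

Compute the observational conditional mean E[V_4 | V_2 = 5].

E[V_4|V_2=5] averages over only the 2 units with V_2=5 (V_1 = 2, 4): V_4 = 16, 18, mean 17.

17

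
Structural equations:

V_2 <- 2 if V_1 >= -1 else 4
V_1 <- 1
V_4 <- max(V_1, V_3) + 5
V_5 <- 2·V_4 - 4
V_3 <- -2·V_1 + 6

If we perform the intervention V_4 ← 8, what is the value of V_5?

12

Intervening sets V_4 = 8 and removes its equation (V_4 <- max(V_1, V_3) + 5).
V_5 = 2·V_4 - 4  [with V_4=8]  = 12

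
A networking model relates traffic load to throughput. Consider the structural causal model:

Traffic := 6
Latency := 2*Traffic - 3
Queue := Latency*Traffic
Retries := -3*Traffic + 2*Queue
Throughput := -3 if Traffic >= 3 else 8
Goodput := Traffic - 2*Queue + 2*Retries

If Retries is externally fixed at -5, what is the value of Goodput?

Under do(Retries=-5), the mechanism Retries := -3*Traffic + 2*Queue is discarded; Retries is fixed at -5.
Latency = 2*Traffic - 3  [with Traffic=6]  = 9
Queue = Latency*Traffic  [with Latency=9, Traffic=6]  = 54
Goodput = Traffic - 2*Queue + 2*Retries  [with Traffic=6, Queue=54, Retries=-5]  = -112

-112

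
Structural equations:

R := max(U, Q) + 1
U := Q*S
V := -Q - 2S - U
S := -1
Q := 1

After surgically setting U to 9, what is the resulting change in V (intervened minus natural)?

-10

The intervention breaks the incoming arrows to U: U := Q*S no longer applies, and U = 9.
V = -Q - 2S - U  [with Q=1, S=-1, U=9]  = -8
Without intervention: U = Q*S  [with Q=1, S=-1]  = -1; V = -Q - 2S - U  [with Q=1, S=-1, U=-1]  = 2.
Change = -8 − 2 = -10.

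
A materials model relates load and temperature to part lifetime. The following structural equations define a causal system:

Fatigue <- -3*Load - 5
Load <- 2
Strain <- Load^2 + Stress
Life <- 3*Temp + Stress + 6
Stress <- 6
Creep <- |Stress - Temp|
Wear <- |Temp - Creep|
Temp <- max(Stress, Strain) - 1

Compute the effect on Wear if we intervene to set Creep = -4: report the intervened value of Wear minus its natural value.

7

The intervention breaks the incoming arrows to Creep: Creep <- |Stress - Temp| no longer applies, and Creep = -4.
Strain = Load^2 + Stress  [with Load=2, Stress=6]  = 10
Temp = max(Stress, Strain) - 1  [with Stress=6, Strain=10]  = 9
Wear = |Temp - Creep|  [with Temp=9, Creep=-4]  = 13
Without intervention: Strain = Load^2 + Stress  [with Load=2, Stress=6]  = 10; Temp = max(Stress, Strain) - 1  [with Stress=6, Strain=10]  = 9; Creep = |Stress - Temp|  [with Stress=6, Temp=9]  = 3; Wear = |Temp - Creep|  [with Temp=9, Creep=3]  = 6.
Change = 13 − 6 = 7.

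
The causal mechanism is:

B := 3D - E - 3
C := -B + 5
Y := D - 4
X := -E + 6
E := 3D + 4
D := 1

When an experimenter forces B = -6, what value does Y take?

-3

Under do(B=-6), the mechanism B := 3D - E - 3 is discarded; B is fixed at -6.
Since Y is not a descendant of the intervened variable, it is unaffected.
Y = D - 4  [with D=1]  = -3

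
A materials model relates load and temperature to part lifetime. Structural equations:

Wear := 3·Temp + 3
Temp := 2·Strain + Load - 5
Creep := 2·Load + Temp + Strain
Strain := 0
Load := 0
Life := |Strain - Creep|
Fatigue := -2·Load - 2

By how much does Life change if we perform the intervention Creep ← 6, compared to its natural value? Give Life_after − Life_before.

The intervention breaks the incoming arrows to Creep: Creep := 2·Load + Temp + Strain no longer applies, and Creep = 6.
Life = |Strain - Creep|  [with Strain=0, Creep=6]  = 6
Without intervention: Temp = 2·Strain + Load - 5  [with Strain=0, Load=0]  = -5; Creep = 2·Load + Temp + Strain  [with Load=0, Temp=-5, Strain=0]  = -5; Life = |Strain - Creep|  [with Strain=0, Creep=-5]  = 5.
Change = 6 − 5 = 1.

1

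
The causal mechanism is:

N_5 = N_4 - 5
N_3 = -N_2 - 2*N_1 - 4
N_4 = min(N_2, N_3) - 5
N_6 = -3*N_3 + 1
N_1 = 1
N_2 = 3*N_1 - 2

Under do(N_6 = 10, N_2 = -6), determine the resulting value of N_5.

The joint intervention fixes N_6 = 10, N_2 = -6, removing each variable's own equation.
N_3 = -N_2 - 2*N_1 - 4  [with N_2=-6, N_1=1]  = 0
N_4 = min(N_2, N_3) - 5  [with N_2=-6, N_3=0]  = -11
N_5 = N_4 - 5  [with N_4=-11]  = -16

-16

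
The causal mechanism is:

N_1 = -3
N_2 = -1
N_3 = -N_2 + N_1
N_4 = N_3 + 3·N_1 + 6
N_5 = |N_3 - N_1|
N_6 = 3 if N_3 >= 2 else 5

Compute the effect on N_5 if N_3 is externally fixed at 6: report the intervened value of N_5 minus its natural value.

8

do(N_3=6) replaces the equation N_3 = -N_2 + N_1 with the constant N_3 = 6.
N_5 = |N_3 - N_1|  [with N_3=6, N_1=-3]  = 9
Without intervention: N_3 = -N_2 + N_1  [with N_2=-1, N_1=-3]  = -2; N_5 = |N_3 - N_1|  [with N_3=-2, N_1=-3]  = 1.
Change = 9 − 1 = 8.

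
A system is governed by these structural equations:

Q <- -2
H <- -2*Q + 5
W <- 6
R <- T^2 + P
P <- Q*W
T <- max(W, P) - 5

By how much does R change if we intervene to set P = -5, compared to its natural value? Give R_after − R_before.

7

do(P=-5) replaces the equation P <- Q*W with the constant P = -5.
T = max(W, P) - 5  [with W=6, P=-5]  = 1
R = T^2 + P  [with T=1, P=-5]  = -4
Without intervention: P = Q*W  [with Q=-2, W=6]  = -12; T = max(W, P) - 5  [with W=6, P=-12]  = 1; R = T^2 + P  [with T=1, P=-12]  = -11.
Change = -4 − (-11) = 7.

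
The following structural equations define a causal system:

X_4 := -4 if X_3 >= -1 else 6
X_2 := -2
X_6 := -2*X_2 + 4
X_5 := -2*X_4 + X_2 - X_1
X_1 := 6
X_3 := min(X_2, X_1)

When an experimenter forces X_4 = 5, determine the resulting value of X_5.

Intervening sets X_4 = 5 and removes its equation (X_4 := -4 if X_3 >= -1 else 6).
X_5 = -2*X_4 + X_2 - X_1  [with X_4=5, X_2=-2, X_1=6]  = -18

-18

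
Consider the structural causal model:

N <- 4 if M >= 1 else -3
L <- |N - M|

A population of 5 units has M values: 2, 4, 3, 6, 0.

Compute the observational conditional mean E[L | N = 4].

Conditioning on N=4 selects the 4 unit(s) with M ∈ {2, 4, 3, 6}. Their L values: 2, 0, 1, 2. Mean = 1.25.

1.25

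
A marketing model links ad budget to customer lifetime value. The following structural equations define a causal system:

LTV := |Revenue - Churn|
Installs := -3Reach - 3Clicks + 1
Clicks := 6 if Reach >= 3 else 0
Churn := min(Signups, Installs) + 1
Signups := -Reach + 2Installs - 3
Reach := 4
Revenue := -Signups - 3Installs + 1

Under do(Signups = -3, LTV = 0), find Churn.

Setting Signups = -3, LTV = 0 by intervention discards those variables' equations.
Clicks = 6 if Reach >= 3 else 0  [with Reach=4]  = 6
Installs = -3Reach - 3Clicks + 1  [with Reach=4, Clicks=6]  = -29
Churn = min(Signups, Installs) + 1  [with Signups=-3, Installs=-29]  = -28

-28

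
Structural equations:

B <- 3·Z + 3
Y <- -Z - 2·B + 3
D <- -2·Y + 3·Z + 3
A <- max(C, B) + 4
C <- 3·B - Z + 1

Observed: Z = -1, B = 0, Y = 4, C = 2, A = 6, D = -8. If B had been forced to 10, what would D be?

32

Under do(B=10), the mechanism B <- 3·Z + 3 is discarded; B is fixed at 10.
Y = -Z - 2·B + 3  [with Z=-1, B=10]  = -16
D = -2·Y + 3·Z + 3  [with Y=-16, Z=-1]  = 32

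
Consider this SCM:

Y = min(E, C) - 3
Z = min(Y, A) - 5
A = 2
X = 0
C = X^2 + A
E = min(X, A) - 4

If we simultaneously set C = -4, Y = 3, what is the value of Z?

The joint intervention fixes C = -4, Y = 3, removing each variable's own equation.
Z = min(Y, A) - 5  [with Y=3, A=2]  = -3

-3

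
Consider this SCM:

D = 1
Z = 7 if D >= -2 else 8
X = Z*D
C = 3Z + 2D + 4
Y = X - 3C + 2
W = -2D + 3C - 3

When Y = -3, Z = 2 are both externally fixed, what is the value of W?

31

The joint intervention fixes Y = -3, Z = 2, removing each variable's own equation.
C = 3Z + 2D + 4  [with Z=2, D=1]  = 12
W = -2D + 3C - 3  [with D=1, C=12]  = 31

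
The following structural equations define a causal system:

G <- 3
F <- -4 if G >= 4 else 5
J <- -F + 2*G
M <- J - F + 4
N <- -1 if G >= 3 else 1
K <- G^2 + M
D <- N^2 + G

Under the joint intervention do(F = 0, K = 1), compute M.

10

The joint intervention fixes F = 0, K = 1, removing each variable's own equation.
J = -F + 2*G  [with F=0, G=3]  = 6
M = J - F + 4  [with J=6, F=0]  = 10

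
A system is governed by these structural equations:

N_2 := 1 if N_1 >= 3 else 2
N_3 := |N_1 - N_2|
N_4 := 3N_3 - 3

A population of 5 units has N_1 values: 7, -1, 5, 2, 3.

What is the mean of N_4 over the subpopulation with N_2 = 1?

9

E[N_4|N_2=1] averages over only the 3 units with N_2=1 (N_1 = 7, 5, 3): N_4 = 15, 9, 3, mean 9.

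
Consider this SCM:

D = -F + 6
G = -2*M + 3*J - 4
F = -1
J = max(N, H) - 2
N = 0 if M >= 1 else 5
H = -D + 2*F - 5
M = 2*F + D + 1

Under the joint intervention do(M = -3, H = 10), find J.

8

Setting M = -3, H = 10 by intervention discards those variables' equations.
N = 0 if M >= 1 else 5  [with M=-3]  = 5
J = max(N, H) - 2  [with N=5, H=10]  = 8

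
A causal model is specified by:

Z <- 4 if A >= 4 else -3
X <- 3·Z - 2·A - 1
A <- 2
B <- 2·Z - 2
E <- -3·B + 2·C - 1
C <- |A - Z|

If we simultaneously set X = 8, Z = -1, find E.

The joint intervention fixes X = 8, Z = -1, removing each variable's own equation.
C = |A - Z|  [with A=2, Z=-1]  = 3
B = 2·Z - 2  [with Z=-1]  = -4
E = -3·B + 2·C - 1  [with B=-4, C=3]  = 17

17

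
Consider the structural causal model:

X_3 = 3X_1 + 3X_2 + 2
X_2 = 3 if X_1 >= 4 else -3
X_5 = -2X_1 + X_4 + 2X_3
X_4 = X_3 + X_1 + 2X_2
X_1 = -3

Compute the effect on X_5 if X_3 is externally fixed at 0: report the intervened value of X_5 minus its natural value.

do(X_3=0) replaces the equation X_3 = 3X_1 + 3X_2 + 2 with the constant X_3 = 0.
X_2 = 3 if X_1 >= 4 else -3  [with X_1=-3]  = -3
X_4 = X_3 + X_1 + 2X_2  [with X_3=0, X_1=-3, X_2=-3]  = -9
X_5 = -2X_1 + X_4 + 2X_3  [with X_1=-3, X_4=-9, X_3=0]  = -3
Without intervention: X_2 = 3 if X_1 >= 4 else -3  [with X_1=-3]  = -3; X_3 = 3X_1 + 3X_2 + 2  [with X_1=-3, X_2=-3]  = -16; X_4 = X_3 + X_1 + 2X_2  [with X_3=-16, X_1=-3, X_2=-3]  = -25; X_5 = -2X_1 + X_4 + 2X_3  [with X_1=-3, X_4=-25, X_3=-16]  = -51.
Change = -3 − (-51) = 48.

48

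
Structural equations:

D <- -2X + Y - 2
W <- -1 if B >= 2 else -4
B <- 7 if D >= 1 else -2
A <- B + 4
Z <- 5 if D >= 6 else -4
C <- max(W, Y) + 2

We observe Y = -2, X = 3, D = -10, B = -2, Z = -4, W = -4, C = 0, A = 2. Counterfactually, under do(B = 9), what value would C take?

1

The intervention breaks the incoming arrows to B: B <- 7 if D >= 1 else -2 no longer applies, and B = 9.
W = -1 if B >= 2 else -4  [with B=9]  = -1
C = max(W, Y) + 2  [with W=-1, Y=-2]  = 1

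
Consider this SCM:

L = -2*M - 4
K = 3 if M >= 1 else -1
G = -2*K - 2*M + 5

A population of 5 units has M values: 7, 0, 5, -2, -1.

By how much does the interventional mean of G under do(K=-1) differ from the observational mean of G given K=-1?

Under do(K=-1), K's equation is replaced by K=-1 for every unit. Per-unit G: -7, 7, -3, 11, 9. Mean = 3.4.
E[G|K=-1] averages over only the 3 units with K=-1 (M = 0, -2, -1): G = 7, 11, 9, mean 9.
Difference = 3.4 − 9 = -5.6.

-5.6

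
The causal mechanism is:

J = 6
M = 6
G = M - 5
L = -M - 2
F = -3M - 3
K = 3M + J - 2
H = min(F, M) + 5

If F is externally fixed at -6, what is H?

Under do(F=-6), the mechanism F = -3M - 3 is discarded; F is fixed at -6.
H = min(F, M) + 5  [with F=-6, M=6]  = -1

-1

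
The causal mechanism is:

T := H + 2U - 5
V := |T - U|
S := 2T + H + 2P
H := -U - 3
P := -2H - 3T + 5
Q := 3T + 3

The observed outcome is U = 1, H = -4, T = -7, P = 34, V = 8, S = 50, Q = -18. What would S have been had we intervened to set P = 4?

-10

Under do(P=4), the mechanism P := -2H - 3T + 5 is discarded; P is fixed at 4.
H = -U - 3  [with U=1]  = -4
T = H + 2U - 5  [with H=-4, U=1]  = -7
S = 2T + H + 2P  [with T=-7, H=-4, P=4]  = -10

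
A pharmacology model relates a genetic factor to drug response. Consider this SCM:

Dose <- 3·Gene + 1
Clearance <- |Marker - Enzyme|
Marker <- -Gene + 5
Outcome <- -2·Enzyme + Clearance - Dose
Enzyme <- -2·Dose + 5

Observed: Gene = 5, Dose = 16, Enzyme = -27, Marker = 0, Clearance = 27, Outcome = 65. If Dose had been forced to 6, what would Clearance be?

7

do(Dose=6) replaces the equation Dose <- 3·Gene + 1 with the constant Dose = 6.
Enzyme = -2·Dose + 5  [with Dose=6]  = -7
Marker = -Gene + 5  [with Gene=5]  = 0
Clearance = |Marker - Enzyme|  [with Marker=0, Enzyme=-7]  = 7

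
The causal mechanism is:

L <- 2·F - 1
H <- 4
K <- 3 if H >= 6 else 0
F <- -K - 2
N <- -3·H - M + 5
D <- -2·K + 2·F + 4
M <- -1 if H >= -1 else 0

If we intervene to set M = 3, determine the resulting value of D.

Under do(M=3), the mechanism M <- -1 if H >= -1 else 0 is discarded; M is fixed at 3.
No directed path runs from M to D, so D keeps its natural value.
K = 3 if H >= 6 else 0  [with H=4]  = 0
F = -K - 2  [with K=0]  = -2
D = -2·K + 2·F + 4  [with K=0, F=-2]  = 0

0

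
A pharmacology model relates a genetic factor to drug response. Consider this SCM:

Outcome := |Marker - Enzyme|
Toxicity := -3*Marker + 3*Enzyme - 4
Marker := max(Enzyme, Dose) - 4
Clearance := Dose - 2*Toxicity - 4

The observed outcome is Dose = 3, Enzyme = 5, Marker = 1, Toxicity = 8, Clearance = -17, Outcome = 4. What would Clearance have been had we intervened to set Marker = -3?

-41

do(Marker=-3) replaces the equation Marker := max(Enzyme, Dose) - 4 with the constant Marker = -3.
Toxicity = -3*Marker + 3*Enzyme - 4  [with Marker=-3, Enzyme=5]  = 20
Clearance = Dose - 2*Toxicity - 4  [with Dose=3, Toxicity=20]  = -41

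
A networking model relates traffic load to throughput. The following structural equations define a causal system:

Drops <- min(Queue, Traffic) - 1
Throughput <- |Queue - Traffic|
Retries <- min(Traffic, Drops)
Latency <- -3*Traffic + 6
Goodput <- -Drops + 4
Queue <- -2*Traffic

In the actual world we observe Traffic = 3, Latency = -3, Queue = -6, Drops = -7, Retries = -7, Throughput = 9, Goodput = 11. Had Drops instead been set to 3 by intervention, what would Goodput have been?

The intervention breaks the incoming arrows to Drops: Drops <- min(Queue, Traffic) - 1 no longer applies, and Drops = 3.
Goodput = -Drops + 4  [with Drops=3]  = 1

1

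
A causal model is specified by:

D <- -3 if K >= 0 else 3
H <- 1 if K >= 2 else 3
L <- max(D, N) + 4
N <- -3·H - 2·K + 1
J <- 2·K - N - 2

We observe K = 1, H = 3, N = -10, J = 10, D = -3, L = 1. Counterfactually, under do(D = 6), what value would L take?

10

The intervention breaks the incoming arrows to D: D <- -3 if K >= 0 else 3 no longer applies, and D = 6.
H = 1 if K >= 2 else 3  [with K=1]  = 3
N = -3·H - 2·K + 1  [with H=3, K=1]  = -10
L = max(D, N) + 4  [with D=6, N=-10]  = 10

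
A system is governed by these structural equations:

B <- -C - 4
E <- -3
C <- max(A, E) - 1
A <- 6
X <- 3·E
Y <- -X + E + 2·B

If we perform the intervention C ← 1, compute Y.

The intervention breaks the incoming arrows to C: C <- max(A, E) - 1 no longer applies, and C = 1.
B = -C - 4  [with C=1]  = -5
X = 3·E  [with E=-3]  = -9
Y = -X + E + 2·B  [with X=-9, E=-3, B=-5]  = -4

-4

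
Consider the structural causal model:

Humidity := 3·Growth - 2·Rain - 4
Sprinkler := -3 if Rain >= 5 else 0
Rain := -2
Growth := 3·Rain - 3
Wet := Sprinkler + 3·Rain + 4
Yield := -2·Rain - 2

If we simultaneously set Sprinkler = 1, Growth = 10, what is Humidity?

30

Setting Sprinkler = 1, Growth = 10 by intervention discards those variables' equations.
Humidity = 3·Growth - 2·Rain - 4  [with Growth=10, Rain=-2]  = 30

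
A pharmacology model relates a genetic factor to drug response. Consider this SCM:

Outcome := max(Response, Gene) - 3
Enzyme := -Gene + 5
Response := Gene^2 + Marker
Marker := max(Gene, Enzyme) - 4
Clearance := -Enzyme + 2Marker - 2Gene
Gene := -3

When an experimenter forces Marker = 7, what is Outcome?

13

The intervention breaks the incoming arrows to Marker: Marker := max(Gene, Enzyme) - 4 no longer applies, and Marker = 7.
Response = Gene^2 + Marker  [with Gene=-3, Marker=7]  = 16
Outcome = max(Response, Gene) - 3  [with Response=16, Gene=-3]  = 13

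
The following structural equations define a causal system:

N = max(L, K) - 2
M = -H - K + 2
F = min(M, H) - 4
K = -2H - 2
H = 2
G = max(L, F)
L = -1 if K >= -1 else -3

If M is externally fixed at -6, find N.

-5

The intervention breaks the incoming arrows to M: M = -H - K + 2 no longer applies, and M = -6.
No directed path runs from M to N, so N keeps its natural value.
K = -2H - 2  [with H=2]  = -6
L = -1 if K >= -1 else -3  [with K=-6]  = -3
N = max(L, K) - 2  [with L=-3, K=-6]  = -5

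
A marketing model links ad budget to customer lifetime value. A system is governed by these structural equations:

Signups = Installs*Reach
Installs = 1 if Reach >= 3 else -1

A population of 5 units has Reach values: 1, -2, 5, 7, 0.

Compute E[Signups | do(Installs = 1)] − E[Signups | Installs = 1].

Under do(Installs=1), Installs's equation is replaced by Installs=1 for every unit. Per-unit Signups: 1, -2, 5, 7, 0. Mean = 2.2.
Conditioning on Installs=1 selects the 2 unit(s) with Reach ∈ {5, 7}. Their Signups values: 5, 7. Mean = 6.
Difference = 2.2 − 6 = -3.8.

-3.8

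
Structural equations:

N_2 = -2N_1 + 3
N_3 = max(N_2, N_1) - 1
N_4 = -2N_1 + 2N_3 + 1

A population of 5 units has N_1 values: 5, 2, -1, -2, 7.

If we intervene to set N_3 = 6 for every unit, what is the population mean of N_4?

The intervention sets N_3=6 in all 5 units regardless of N_1. Recomputing N_4 per unit gives 3, 9, 15, 17, -1; average 8.6.

8.6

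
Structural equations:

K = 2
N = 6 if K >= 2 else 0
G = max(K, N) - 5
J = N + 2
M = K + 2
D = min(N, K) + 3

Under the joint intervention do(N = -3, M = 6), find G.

-3

Under do(N = -3, M = 6), each intervened variable's structural equation is replaced by its fixed value.
G = max(K, N) - 5  [with K=2, N=-3]  = -3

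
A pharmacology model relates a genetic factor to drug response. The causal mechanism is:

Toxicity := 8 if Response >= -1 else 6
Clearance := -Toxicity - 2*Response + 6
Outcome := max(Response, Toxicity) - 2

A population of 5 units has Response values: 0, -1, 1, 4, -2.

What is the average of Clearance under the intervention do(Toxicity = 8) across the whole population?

do(Toxicity=8) breaks Toxicity's dependence on Response. With Toxicity=8 fixed, Clearance across the units is -2, 0, -4, -10, 2, mean -2.8.

-2.8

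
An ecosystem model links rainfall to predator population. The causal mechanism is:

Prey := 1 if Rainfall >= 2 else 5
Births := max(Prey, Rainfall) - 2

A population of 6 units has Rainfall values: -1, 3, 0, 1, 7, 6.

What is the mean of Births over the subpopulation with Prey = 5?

3

E[Births|Prey=5] averages over only the 3 units with Prey=5 (Rainfall = -1, 0, 1): Births = 3, 3, 3, mean 3.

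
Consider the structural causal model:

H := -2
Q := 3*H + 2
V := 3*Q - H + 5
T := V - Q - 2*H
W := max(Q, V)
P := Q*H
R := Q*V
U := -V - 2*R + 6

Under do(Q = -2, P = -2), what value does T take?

7

The joint intervention fixes Q = -2, P = -2, removing each variable's own equation.
V = 3*Q - H + 5  [with Q=-2, H=-2]  = 1
T = V - Q - 2*H  [with V=1, Q=-2, H=-2]  = 7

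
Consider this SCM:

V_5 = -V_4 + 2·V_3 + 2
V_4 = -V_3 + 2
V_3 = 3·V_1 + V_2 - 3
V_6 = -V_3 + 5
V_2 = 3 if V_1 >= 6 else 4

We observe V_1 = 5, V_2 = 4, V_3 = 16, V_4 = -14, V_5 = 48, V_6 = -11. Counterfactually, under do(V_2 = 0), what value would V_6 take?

Under do(V_2=0), the mechanism V_2 = 3 if V_1 >= 6 else 4 is discarded; V_2 is fixed at 0.
V_3 = 3·V_1 + V_2 - 3  [with V_1=5, V_2=0]  = 12
V_6 = -V_3 + 5  [with V_3=12]  = -7

-7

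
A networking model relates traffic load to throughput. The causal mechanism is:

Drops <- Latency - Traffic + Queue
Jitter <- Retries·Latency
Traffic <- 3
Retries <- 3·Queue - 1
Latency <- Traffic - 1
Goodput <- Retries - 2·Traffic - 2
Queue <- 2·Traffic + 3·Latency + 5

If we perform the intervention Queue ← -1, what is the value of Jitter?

The intervention breaks the incoming arrows to Queue: Queue <- 2·Traffic + 3·Latency + 5 no longer applies, and Queue = -1.
Latency = Traffic - 1  [with Traffic=3]  = 2
Retries = 3·Queue - 1  [with Queue=-1]  = -4
Jitter = Retries·Latency  [with Retries=-4, Latency=2]  = -8

-8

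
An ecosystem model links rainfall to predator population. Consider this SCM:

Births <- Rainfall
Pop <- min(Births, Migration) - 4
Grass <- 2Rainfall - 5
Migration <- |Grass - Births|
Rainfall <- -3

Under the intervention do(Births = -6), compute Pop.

-10

do(Births=-6) replaces the equation Births <- Rainfall with the constant Births = -6.
Grass = 2Rainfall - 5  [with Rainfall=-3]  = -11
Migration = |Grass - Births|  [with Grass=-11, Births=-6]  = 5
Pop = min(Births, Migration) - 4  [with Births=-6, Migration=5]  = -10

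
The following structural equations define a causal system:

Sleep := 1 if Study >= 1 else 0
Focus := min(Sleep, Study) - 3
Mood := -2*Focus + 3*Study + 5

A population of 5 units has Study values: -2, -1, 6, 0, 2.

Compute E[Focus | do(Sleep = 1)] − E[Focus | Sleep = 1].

do(Sleep=1) breaks Sleep's dependence on Study. With Sleep=1 fixed, Focus across the units is -5, -4, -2, -3, -2, mean -3.2.
E[Focus|Sleep=1] averages over only the 2 units with Sleep=1 (Study = 6, 2): Focus = -2, -2, mean -2.
Difference = -3.2 − (-2) = -1.2.

-1.2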